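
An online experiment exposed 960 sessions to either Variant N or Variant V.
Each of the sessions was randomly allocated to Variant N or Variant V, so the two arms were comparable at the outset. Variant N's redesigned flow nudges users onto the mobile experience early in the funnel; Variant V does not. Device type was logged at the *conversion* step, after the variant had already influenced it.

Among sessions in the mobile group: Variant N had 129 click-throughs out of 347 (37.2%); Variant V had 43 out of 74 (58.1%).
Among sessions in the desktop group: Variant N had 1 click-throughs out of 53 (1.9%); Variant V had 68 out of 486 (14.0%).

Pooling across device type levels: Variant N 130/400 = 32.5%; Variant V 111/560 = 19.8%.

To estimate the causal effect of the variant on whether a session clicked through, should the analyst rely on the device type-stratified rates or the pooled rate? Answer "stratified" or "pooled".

Device type is recorded after the variant and is itself shifted by it — it sits on the causal path from variant to outcome. Conditioning on a mediator would strip out part of the effect we want; the pooled comparison gives the total causal effect.
Pooled: Variant N 32.5% vs Variant V 19.8%; Variant N is higher overall.

pooled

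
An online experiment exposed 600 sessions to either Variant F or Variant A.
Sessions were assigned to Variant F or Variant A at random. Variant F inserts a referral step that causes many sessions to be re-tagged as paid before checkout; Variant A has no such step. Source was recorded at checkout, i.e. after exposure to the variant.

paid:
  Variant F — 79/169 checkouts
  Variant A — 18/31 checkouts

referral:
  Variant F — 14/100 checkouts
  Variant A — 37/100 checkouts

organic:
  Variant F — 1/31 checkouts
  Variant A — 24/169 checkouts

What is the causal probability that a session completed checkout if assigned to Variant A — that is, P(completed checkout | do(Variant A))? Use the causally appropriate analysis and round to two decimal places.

The distribution of traffic source is itself part of what the variant does — it is an intermediate outcome. Holding it fixed would remove that part of the effect; the total effect is the pooled difference.
So P(outcome | do(Variant A)) is just the pooled rate for Variant A: 79/300 = 0.263.

0.26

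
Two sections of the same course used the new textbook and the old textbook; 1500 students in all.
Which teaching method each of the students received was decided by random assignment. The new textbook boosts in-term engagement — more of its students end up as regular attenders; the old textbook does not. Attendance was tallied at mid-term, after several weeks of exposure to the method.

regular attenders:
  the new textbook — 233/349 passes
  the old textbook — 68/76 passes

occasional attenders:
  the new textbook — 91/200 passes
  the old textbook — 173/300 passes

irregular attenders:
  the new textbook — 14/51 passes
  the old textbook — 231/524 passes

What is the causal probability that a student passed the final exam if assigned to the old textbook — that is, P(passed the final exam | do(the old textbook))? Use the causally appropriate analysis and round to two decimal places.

The stratified and pooled comparisons disagree (the old textbook wins within each mid-term attendance; the new textbook wins overall), so the answer turns on the causal role of mid-term attendance.
The distribution of mid-term attendance is itself part of what the teaching method does — it is an intermediate outcome. Holding it fixed would remove that part of the effect; the total effect is the pooled difference.
So P(outcome | do(the old textbook)) is just the pooled rate for the old textbook: 472/900 = 0.524.

0.52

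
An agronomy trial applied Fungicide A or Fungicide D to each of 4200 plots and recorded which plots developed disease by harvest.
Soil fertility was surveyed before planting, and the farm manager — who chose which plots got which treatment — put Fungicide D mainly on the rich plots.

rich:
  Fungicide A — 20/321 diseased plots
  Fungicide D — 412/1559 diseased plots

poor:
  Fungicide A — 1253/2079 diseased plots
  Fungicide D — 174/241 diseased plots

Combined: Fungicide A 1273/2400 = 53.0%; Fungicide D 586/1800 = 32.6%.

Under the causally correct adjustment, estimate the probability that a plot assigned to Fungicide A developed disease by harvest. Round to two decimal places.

0.36

The stratified and pooled comparisons disagree (Fungicide A wins within each soil fertility; Fungicide D wins overall), so the answer turns on the causal role of soil fertility.
Nothing the fungicide does changes soil fertility; the imbalance is an allocation artefact. With soil fertility also predicting the outcome, the pooled figure is confounded, and the within-stratum comparison is the causal one.
Standardising Fungicide A to the population soil fertility mix: 0.448·20/321 + 0.552·1253/2079 = 0.361.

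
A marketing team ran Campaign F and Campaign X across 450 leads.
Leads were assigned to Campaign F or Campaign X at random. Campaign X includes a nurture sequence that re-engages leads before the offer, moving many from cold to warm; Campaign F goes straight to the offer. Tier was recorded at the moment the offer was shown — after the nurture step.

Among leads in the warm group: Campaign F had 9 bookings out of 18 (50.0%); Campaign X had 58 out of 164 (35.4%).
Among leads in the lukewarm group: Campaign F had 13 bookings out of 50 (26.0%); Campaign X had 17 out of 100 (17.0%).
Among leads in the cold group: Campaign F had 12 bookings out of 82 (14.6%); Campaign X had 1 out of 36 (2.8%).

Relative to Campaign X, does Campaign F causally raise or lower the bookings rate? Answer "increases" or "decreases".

Because the campaign influences engagement tier, engagement tier is a post-treatment mediator, not a confounder. Stratifying on it would bias the estimate; the causal effect is the crude pooled difference.
Pooled: Campaign F 22.7% vs Campaign X 25.3%; Campaign X is higher overall.

decreases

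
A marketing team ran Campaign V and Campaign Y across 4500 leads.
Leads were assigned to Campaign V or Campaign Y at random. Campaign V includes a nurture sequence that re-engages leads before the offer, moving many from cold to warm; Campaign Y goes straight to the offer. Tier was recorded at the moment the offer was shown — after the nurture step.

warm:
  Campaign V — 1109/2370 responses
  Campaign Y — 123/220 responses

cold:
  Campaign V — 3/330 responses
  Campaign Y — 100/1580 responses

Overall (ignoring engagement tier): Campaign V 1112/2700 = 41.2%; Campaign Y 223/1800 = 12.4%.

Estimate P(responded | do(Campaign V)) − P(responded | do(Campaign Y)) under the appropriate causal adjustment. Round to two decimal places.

+0.29

Because the campaign influences engagement tier, engagement tier is a post-treatment mediator, not a confounder. Stratifying on it would bias the estimate; the causal effect is the crude pooled difference.
The causal difference is the pooled difference: 0.412 − 0.124 = +0.288.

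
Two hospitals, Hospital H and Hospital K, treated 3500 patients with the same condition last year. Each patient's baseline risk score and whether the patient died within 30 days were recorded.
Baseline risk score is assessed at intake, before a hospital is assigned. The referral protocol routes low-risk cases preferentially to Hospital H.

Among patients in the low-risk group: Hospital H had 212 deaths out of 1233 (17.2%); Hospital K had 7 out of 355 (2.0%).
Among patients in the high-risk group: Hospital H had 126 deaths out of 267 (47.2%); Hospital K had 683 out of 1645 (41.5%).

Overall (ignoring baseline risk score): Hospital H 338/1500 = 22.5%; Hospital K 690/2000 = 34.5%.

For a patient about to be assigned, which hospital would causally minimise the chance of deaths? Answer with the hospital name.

Hospital K

Within every baseline risk score level Hospital K has the lower rate, yet pooled Hospital H does — Simpson's reversal.
Since baseline risk score is a pre-existing factor (not a product of the hospital) and it affects the outcome on its own, it is a confounder. The stratified rates, not the pooled rate, identify the causal effect.
Within each level — low-risk: 17.2% vs 2.0%; high-risk: 47.2% vs 41.5% — Hospital K is lower every time.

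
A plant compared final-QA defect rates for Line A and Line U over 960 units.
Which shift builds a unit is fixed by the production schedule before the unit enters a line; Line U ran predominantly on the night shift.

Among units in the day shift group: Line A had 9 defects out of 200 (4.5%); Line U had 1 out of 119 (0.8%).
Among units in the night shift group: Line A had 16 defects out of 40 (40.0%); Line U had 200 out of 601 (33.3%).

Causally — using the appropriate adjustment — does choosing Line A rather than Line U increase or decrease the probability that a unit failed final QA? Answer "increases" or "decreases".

Since shift is a pre-existing factor (not a product of the line) and it affects the outcome on its own, it is a confounder. The stratified rates, not the pooled rate, identify the causal effect.
Within each level — day shift: 4.5% vs 0.8%; night shift: 40.0% vs 33.3% — Line U is lower every time.

increases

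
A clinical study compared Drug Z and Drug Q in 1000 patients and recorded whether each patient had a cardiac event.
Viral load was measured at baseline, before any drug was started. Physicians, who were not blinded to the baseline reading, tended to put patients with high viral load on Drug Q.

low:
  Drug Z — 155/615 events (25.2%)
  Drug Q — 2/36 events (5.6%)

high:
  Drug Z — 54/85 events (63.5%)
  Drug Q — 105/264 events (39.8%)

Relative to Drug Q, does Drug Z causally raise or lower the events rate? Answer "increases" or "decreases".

increases

The viral load-specific comparison favours Drug Q throughout, but the pooled figures favour Drug Z. The question is whether to condition on viral load.
Nothing the drug does changes viral load; the imbalance is an allocation artefact. With viral load also predicting the outcome, the pooled figure is confounded, and the within-stratum comparison is the causal one.
Within each level — low: 25.2% vs 5.6%; high: 63.5% vs 39.8% — Drug Q is lower every time.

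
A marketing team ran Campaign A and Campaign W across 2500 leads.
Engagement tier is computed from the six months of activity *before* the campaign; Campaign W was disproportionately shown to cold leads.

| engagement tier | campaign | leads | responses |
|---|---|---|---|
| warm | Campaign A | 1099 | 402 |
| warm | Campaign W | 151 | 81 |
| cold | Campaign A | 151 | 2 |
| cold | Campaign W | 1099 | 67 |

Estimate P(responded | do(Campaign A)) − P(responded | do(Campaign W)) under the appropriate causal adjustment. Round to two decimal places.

Campaign W is higher inside every engagement tier stratum but Campaign A is higher in aggregate. Whether to stratify depends on how engagement tier relates to the campaign.
Nothing the campaign does changes engagement tier; the imbalance is an allocation artefact. With engagement tier also predicting the outcome, the pooled figure is confounded, and the within-stratum comparison is the causal one.
Adjusting over the population distribution of engagement tier: 0.500·(0.366−0.536) + 0.500·(0.013−0.061) = -0.109.

-0.11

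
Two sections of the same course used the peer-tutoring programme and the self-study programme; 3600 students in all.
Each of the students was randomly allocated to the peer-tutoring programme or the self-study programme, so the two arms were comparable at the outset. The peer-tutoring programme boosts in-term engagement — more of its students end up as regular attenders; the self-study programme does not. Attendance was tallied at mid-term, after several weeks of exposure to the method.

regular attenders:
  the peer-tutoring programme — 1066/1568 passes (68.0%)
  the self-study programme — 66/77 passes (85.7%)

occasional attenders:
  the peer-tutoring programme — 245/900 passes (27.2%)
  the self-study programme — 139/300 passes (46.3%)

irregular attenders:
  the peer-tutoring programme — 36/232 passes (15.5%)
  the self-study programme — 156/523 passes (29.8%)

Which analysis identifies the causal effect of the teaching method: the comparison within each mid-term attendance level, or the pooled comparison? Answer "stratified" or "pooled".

pooled

Mid-term attendance here is a post-treatment variable shaped by the teaching method; conditioning on it would introduce bias rather than remove it. The overall comparison is the causal one.
Pooled: the peer-tutoring programme 49.9% vs the self-study programme 40.1%; the peer-tutoring programme is higher overall.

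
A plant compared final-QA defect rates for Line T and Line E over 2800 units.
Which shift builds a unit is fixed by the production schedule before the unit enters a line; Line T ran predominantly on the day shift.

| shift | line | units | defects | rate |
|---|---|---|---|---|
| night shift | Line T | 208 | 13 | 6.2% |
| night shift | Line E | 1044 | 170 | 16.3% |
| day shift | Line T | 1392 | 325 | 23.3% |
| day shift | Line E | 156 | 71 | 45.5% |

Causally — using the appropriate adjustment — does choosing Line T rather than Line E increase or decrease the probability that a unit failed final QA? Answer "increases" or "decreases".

decreases

Here shift is a common cause — it drives both which line a case falls under and the outcome. The crude comparison mixes populations; the stratum-specific rates are the causally relevant ones.
Within each level — night shift: 6.2% vs 16.3%; day shift: 23.3% vs 45.5% — Line T is lower every time.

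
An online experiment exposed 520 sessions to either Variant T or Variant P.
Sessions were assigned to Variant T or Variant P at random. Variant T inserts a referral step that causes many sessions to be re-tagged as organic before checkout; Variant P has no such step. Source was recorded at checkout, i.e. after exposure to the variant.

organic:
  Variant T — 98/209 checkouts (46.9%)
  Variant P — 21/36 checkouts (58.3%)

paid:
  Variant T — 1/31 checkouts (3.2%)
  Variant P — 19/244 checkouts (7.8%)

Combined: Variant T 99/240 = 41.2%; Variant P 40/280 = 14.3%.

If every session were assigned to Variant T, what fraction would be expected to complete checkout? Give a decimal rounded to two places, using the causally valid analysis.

The stratified and pooled comparisons disagree (Variant P wins within each traffic source; Variant T wins overall), so the answer turns on the causal role of traffic source.
Traffic source here is a post-treatment variable shaped by the variant; conditioning on it would introduce bias rather than remove it. The overall comparison is the causal one.
So P(outcome | do(Variant T)) is just the pooled rate for Variant T: 99/240 = 0.412.

0.41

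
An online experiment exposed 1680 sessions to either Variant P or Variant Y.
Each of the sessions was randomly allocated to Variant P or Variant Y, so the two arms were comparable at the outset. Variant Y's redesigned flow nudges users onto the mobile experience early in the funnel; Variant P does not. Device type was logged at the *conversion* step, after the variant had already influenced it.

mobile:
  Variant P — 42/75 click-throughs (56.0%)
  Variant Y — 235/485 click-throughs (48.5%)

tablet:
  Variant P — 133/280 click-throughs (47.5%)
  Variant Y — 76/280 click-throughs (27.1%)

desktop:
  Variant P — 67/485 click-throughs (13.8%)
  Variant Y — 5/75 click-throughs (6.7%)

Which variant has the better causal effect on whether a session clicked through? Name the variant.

Variant Y

Stratifying would compare variants among sessions the variants themselves sorted into device type groups — a form of selection on an intermediate. The unconditioned pooled rates give the total causal effect.
Pooled: Variant P 28.8% vs Variant Y 37.6%; Variant Y is higher overall.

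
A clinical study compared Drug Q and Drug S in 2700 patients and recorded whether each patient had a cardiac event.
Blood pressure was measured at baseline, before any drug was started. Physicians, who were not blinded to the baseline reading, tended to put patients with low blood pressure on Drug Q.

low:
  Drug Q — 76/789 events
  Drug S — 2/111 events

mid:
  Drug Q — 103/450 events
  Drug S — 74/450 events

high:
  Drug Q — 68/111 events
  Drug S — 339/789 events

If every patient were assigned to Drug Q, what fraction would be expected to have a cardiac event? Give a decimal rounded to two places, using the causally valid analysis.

Blood pressure satisfies the back-door criterion: it is not a descendant of the drug, and it blocks the spurious path from drug to outcome. Adjusting for it (i.e., using the within-blood pressure rates) gives the causal effect.
Standardising Drug Q to the population blood pressure mix: 0.333·76/789 + 0.333·103/450 + 0.333·68/111 = 0.313.

0.31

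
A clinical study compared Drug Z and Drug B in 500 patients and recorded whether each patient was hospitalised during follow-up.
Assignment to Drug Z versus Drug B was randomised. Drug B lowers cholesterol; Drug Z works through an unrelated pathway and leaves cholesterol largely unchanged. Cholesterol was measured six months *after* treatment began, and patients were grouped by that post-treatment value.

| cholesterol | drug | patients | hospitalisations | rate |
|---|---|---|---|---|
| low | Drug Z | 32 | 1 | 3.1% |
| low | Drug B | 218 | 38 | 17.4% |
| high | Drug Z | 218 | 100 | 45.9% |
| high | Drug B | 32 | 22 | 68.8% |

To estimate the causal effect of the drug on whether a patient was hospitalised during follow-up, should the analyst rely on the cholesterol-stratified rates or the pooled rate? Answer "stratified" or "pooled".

The cholesterol-specific comparison favours Drug Z throughout, but the pooled figures favour Drug B. The question is whether to condition on cholesterol.
Cholesterol here is a post-treatment variable shaped by the drug; conditioning on it would introduce bias rather than remove it. The overall comparison is the causal one.
Pooled: Drug Z 40.4% vs Drug B 24.0%; Drug B is lower overall.

pooled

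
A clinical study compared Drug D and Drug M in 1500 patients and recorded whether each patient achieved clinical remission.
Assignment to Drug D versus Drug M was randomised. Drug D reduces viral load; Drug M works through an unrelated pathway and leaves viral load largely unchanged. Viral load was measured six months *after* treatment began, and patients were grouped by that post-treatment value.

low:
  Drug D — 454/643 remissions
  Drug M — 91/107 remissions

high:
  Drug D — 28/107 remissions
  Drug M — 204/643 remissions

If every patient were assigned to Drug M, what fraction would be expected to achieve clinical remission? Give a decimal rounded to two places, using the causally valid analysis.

Viral load here is a post-treatment variable shaped by the drug; conditioning on it would introduce bias rather than remove it. The overall comparison is the causal one.
So P(outcome | do(Drug M)) is just the pooled rate for Drug M: 295/750 = 0.393.

0.39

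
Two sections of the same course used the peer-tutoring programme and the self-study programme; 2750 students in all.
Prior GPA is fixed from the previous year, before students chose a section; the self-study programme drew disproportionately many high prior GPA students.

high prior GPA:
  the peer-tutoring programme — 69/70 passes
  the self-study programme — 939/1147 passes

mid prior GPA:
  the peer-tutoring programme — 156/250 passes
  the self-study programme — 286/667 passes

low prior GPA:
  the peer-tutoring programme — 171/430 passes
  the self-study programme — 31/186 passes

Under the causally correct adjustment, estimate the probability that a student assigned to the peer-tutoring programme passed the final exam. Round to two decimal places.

Here prior GPA band is a common cause — it drives both which teaching method a case falls under and the outcome. The crude comparison mixes populations; the stratum-specific rates are the causally relevant ones.
Standardising the peer-tutoring programme to the population prior GPA band mix: 0.443·69/70 + 0.333·156/250 + 0.224·171/430 = 0.733.

0.73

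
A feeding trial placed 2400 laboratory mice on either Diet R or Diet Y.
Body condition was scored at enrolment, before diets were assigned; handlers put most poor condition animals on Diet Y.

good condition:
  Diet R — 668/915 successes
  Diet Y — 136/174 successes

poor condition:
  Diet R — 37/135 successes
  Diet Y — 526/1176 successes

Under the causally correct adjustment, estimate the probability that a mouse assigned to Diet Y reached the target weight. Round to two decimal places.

0.60

Diet Y is higher inside every starting body condition stratum but Diet R is higher in aggregate. Whether to stratify depends on how starting body condition relates to the diet.
Starting body condition is set before the diet has any effect — it is not caused by the diet — and it independently drives the outcome. That makes it a confounder, so the causal comparison is within starting body condition levels.
Standardising Diet Y to the population starting body condition mix: 0.454·136/174 + 0.546·526/1176 = 0.599.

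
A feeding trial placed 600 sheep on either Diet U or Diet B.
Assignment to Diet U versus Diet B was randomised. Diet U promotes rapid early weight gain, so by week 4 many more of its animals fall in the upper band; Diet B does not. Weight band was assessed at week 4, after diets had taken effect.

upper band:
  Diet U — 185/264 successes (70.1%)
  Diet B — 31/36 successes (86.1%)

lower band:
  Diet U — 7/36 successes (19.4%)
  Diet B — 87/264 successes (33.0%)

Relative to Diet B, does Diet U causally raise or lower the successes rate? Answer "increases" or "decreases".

increases

Diet B is higher inside every week-4 weight band stratum but Diet U is higher in aggregate. Whether to stratify depends on how week-4 weight band relates to the diet.
Week-4 weight band lies on the pathway diet → week-4 weight band → outcome, so adjusting for it blocks the indirect effect. For the total causal effect of diet, use the unadjusted pooled rates.
Pooled: Diet U 64.0% vs Diet B 39.3%; Diet U is higher overall.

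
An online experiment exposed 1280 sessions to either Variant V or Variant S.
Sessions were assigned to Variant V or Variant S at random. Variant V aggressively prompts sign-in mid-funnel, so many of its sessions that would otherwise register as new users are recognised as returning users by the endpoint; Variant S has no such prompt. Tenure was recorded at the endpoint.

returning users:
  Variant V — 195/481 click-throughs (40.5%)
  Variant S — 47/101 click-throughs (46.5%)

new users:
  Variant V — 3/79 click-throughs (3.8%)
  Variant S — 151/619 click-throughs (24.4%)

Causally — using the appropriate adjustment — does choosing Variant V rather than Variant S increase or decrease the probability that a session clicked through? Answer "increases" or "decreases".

increases

User tenure lies on the pathway variant → user tenure → outcome, so adjusting for it blocks the indirect effect. For the total causal effect of variant, use the unadjusted pooled rates.
Pooled: Variant V 35.4% vs Variant S 27.5%; Variant V is higher overall.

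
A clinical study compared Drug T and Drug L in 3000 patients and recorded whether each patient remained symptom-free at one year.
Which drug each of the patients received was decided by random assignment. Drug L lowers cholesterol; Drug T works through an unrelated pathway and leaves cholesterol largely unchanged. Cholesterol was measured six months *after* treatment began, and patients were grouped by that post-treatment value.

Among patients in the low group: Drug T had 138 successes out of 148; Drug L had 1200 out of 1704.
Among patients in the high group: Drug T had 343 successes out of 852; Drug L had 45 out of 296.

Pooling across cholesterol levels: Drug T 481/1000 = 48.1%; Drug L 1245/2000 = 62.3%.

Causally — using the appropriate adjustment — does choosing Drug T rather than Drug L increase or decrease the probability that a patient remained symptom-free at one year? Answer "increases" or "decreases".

decreases

Cholesterol is recorded after the drug and is itself shifted by it — it sits on the causal path from drug to outcome. Conditioning on a mediator would strip out part of the effect we want; the pooled comparison gives the total causal effect.
Pooled: Drug T 48.1% vs Drug L 62.3%; Drug L is higher overall.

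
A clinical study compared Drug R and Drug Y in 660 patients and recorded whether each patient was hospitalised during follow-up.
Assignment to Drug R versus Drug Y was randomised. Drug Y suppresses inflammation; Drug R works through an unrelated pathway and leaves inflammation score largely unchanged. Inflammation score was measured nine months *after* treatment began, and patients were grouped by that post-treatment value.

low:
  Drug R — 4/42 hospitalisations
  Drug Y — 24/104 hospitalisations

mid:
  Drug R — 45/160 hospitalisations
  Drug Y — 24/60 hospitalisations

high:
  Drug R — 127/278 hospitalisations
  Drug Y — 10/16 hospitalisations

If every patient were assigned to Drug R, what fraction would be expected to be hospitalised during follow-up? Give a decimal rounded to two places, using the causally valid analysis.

Drug R is lower inside every inflammation score stratum but Drug Y is lower in aggregate. Whether to stratify depends on how inflammation score relates to the drug.
Inflammation score lies on the pathway drug → inflammation score → outcome, so adjusting for it blocks the indirect effect. For the total causal effect of drug, use the unadjusted pooled rates.
So P(outcome | do(Drug R)) is just the pooled rate for Drug R: 176/480 = 0.367.

0.37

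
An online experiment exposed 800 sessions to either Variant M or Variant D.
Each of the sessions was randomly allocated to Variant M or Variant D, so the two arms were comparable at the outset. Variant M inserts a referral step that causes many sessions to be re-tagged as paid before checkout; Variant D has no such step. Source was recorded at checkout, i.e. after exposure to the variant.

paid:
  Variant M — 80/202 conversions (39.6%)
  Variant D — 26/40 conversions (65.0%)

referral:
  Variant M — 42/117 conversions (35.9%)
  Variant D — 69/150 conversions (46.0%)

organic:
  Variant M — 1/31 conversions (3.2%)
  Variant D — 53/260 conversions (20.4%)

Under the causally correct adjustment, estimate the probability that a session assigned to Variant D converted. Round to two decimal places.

The stratified and pooled comparisons disagree (Variant D wins within each traffic source; Variant M wins overall), so the answer turns on the causal role of traffic source.
Traffic source lies on the pathway variant → traffic source → outcome, so adjusting for it blocks the indirect effect. For the total causal effect of variant, use the unadjusted pooled rates.
So P(outcome | do(Variant D)) is just the pooled rate for Variant D: 148/450 = 0.329.

0.33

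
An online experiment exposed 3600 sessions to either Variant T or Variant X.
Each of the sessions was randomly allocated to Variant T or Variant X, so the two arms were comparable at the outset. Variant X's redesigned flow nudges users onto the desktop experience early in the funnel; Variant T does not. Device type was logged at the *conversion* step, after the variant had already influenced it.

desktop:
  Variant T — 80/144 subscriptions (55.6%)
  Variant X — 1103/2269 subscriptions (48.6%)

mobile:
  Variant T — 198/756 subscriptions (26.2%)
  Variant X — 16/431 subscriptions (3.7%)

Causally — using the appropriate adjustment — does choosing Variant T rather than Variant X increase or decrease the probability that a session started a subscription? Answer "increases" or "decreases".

decreases

Variant T is higher inside every device type stratum but Variant X is higher in aggregate. Whether to stratify depends on how device type relates to the variant.
Device type is downstream of the variant. One should not condition on a consequence of treatment, so the overall rates are the right comparison.
Pooled: Variant T 30.9% vs Variant X 41.4%; Variant X is higher overall.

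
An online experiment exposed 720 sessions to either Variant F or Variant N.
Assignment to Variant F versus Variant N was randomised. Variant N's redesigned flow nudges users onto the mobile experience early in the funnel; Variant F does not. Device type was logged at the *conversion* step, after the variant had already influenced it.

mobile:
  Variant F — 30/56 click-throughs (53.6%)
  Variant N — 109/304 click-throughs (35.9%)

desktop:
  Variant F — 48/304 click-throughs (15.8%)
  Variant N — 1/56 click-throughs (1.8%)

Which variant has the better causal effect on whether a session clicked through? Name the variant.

The stratified and pooled comparisons disagree (Variant F wins within each device type; Variant N wins overall), so the answer turns on the causal role of device type.
Because the variant influences device type, device type is a post-treatment mediator, not a confounder. Stratifying on it would bias the estimate; the causal effect is the crude pooled difference.
Pooled: Variant F 21.7% vs Variant N 30.6%; Variant N is higher overall.

Variant N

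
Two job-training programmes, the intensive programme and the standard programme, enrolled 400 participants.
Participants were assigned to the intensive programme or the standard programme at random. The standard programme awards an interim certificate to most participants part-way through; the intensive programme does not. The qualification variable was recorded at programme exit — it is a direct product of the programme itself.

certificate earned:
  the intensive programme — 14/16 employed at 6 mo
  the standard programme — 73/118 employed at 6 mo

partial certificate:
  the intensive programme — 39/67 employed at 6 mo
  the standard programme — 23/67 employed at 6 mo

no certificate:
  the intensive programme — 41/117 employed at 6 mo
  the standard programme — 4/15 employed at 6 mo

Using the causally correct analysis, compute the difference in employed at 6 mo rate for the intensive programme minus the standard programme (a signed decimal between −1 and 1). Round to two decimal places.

Qualification attained during the programme is recorded after the programme and is itself shifted by it — it sits on the causal path from programme to outcome. Conditioning on a mediator would strip out part of the effect we want; the pooled comparison gives the total causal effect.
The causal difference is the pooled difference: 0.470 − 0.500 = -0.030.

-0.03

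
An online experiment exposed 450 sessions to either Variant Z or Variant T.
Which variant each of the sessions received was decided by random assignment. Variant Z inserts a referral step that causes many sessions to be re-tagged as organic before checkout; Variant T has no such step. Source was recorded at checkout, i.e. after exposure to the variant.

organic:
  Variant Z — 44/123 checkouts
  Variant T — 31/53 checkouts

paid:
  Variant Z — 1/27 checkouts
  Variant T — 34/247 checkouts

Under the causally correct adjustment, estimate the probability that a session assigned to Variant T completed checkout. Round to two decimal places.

0.22

The distribution of traffic source is itself part of what the variant does — it is an intermediate outcome. Holding it fixed would remove that part of the effect; the total effect is the pooled difference.
So P(outcome | do(Variant T)) is just the pooled rate for Variant T: 65/300 = 0.217.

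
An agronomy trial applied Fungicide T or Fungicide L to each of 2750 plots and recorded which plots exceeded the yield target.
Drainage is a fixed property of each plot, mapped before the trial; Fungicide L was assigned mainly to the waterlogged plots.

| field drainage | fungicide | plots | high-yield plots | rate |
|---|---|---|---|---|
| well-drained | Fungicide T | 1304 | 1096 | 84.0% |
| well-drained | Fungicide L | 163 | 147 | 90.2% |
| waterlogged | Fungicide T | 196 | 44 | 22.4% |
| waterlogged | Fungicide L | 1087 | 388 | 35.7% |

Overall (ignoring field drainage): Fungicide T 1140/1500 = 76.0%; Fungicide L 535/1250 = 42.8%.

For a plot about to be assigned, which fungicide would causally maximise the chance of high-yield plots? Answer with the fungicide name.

Fungicide L

Field drainage is set before the fungicide has any effect — it is not caused by the fungicide — and it independently drives the outcome. That makes it a confounder, so the causal comparison is within field drainage levels.
Within each level — well-drained: 84.0% vs 90.2%; waterlogged: 22.4% vs 35.7% — Fungicide L is higher every time.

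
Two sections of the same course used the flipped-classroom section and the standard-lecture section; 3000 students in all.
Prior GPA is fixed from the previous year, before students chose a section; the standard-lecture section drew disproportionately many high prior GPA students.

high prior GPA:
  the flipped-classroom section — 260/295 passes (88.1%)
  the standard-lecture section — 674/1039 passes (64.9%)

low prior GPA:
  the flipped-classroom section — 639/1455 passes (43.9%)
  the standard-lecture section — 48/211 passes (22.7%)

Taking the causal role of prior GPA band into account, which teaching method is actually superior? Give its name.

The prior GPA band-specific comparison favours the flipped-classroom section throughout, but the pooled figures favour the standard-lecture section. The question is whether to condition on prior GPA band.
Prior GPA band is set before the teaching method has any effect — it is not caused by the teaching method — and it independently drives the outcome. That makes it a confounder, so the causal comparison is within prior GPA band levels.
Within each level — high prior GPA: 88.1% vs 64.9%; low prior GPA: 43.9% vs 22.7% — the flipped-classroom section is higher every time.

the flipped-classroom section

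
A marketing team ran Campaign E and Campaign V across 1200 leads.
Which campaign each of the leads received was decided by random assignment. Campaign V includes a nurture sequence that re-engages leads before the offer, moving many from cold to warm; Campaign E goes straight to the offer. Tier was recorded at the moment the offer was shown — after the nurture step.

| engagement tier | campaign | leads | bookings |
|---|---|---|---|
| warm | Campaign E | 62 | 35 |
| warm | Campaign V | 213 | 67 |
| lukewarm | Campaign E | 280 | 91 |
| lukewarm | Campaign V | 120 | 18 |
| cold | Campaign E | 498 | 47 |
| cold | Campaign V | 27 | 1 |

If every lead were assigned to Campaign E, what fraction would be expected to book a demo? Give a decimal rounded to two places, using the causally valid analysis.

0.21

Engagement tier is downstream of the campaign. One should not condition on a consequence of treatment, so the overall rates are the right comparison.
So P(outcome | do(Campaign E)) is just the pooled rate for Campaign E: 173/840 = 0.206.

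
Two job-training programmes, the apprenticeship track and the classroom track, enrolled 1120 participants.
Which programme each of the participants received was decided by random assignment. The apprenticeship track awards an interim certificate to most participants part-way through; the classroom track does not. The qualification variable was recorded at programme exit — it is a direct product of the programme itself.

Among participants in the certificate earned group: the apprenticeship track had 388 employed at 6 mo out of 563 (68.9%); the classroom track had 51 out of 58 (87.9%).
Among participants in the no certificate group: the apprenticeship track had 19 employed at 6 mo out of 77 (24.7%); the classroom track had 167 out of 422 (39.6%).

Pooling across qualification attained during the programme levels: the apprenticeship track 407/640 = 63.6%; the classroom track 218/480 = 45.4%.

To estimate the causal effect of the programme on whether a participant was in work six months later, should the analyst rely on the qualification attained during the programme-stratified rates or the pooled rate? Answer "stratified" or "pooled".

Within every qualification attained during the programme level the classroom track has the higher rate, yet pooled the apprenticeship track does — Simpson's reversal.
Because the programme influences qualification attained during the programme, qualification attained during the programme is a post-treatment mediator, not a confounder. Stratifying on it would bias the estimate; the causal effect is the crude pooled difference.
Pooled: the apprenticeship track 63.6% vs the classroom track 45.4%; the apprenticeship track is higher overall.

pooled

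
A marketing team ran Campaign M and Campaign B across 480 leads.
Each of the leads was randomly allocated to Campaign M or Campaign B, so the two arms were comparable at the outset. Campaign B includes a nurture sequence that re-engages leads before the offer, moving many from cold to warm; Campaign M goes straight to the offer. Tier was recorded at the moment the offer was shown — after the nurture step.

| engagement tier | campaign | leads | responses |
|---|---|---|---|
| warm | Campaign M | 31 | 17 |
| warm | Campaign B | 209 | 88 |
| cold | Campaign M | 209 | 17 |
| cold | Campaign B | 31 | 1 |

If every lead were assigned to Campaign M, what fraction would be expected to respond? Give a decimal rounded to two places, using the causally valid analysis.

Campaign M is higher inside every engagement tier stratum but Campaign B is higher in aggregate. Whether to stratify depends on how engagement tier relates to the campaign.
Engagement tier lies on the pathway campaign → engagement tier → outcome, so adjusting for it blocks the indirect effect. For the total causal effect of campaign, use the unadjusted pooled rates.
So P(outcome | do(Campaign M)) is just the pooled rate for Campaign M: 34/240 = 0.142.

0.14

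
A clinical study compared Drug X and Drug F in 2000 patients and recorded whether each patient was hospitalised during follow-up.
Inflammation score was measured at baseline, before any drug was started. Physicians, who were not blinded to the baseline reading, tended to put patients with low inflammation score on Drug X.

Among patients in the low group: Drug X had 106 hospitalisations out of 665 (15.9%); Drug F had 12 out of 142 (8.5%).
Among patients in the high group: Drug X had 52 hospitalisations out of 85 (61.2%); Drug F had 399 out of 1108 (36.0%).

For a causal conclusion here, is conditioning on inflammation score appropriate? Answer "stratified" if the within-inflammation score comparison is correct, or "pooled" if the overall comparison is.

stratified

Drug F is lower inside every inflammation score stratum but Drug X is lower in aggregate. Whether to stratify depends on how inflammation score relates to the drug.
Inflammation score satisfies the back-door criterion: it is not a descendant of the drug, and it blocks the spurious path from drug to outcome. Adjusting for it (i.e., using the within-inflammation score rates) gives the causal effect.
Within each level — low: 15.9% vs 8.5%; high: 61.2% vs 36.0% — Drug F is lower every time.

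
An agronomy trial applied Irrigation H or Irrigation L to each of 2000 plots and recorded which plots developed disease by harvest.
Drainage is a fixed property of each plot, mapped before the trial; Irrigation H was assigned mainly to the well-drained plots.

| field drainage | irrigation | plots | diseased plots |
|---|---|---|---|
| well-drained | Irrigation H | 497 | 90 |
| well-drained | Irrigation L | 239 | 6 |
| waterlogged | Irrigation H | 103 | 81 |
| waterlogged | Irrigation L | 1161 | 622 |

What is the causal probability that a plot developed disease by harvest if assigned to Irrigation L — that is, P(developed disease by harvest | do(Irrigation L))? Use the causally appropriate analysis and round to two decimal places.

The field drainage-specific comparison favours Irrigation L throughout, but the pooled figures favour Irrigation H. The question is whether to condition on field drainage.
Here field drainage is a common cause — it drives both which irrigation a case falls under and the outcome. The crude comparison mixes populations; the stratum-specific rates are the causally relevant ones.
Standardising Irrigation L to the population field drainage mix: 0.368·6/239 + 0.632·622/1161 = 0.348.

0.35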